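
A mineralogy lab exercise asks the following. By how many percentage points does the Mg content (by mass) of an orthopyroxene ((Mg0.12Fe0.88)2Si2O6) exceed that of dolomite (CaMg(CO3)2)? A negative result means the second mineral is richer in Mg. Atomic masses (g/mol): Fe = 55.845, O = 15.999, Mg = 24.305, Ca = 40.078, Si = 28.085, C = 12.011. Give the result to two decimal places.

Mg in (Mg0.12Fe0.88)2Si2O6: molar mass 256.284 g/mol; 0.24×24.305 = 5.833 g → 2.28 wt%.
Mg in CaMg(CO3)2: molar mass 184.399 g/mol; 1×24.305 = 24.305 g → 13.18 wt%.
Difference = 2.28 − 13.18 = -10.90 percentage points.

-10.90 percentage points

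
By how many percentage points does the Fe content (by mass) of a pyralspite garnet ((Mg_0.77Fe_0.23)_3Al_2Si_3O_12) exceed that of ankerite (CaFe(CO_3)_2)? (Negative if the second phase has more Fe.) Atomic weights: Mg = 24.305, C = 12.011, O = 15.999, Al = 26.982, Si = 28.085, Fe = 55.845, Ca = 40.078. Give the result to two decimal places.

M((Mg_0.77Fe_0.23)_3Al_2Si_3O_12) = 424.885 g/mol, so wt% Fe = 38.533/424.885 × 100 = 9.07%.
M(CaFe(CO_3)_2) = 215.939 g/mol, so wt% Fe = 55.845/215.939 × 100 = 25.86%.
9.07 − 25.86 = -16.79 pp.

-16.79 percentage points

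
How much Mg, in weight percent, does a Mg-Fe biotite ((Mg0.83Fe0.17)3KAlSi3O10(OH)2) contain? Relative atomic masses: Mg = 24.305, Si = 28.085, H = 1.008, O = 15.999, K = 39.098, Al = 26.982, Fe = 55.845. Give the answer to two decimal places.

13.97 weight percent

Molar mass of (Mg0.83Fe0.17)3KAlSi3O10(OH)2: 2.49·24.305 + 0.51·55.845 + 1·39.098 + 1·26.982 + 3·28.085 + 12·15.999 + 2·1.008 = 433.339 g/mol.
Mass of Mg per formula unit: 2.49 × 24.305 = 60.519 g.
Weight fraction Mg = 60.519 / 433.339 = 0.1397.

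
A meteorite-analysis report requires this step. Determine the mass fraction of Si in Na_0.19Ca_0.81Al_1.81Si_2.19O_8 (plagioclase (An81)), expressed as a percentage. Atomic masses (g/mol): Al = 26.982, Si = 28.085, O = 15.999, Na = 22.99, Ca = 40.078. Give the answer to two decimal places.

22.35 wt%

Molar mass of Na_0.19Ca_0.81Al_1.81Si_2.19O_8: 0.19*22.99 + 0.81*40.078 + 1.81*26.982 + 2.19*28.085 + 8*15.999 = 275.167 g/mol.
Mass of Si per formula unit: 2.19 × 28.085 = 61.506 g.
Weight fraction Si = 61.506 / 275.167 = 0.2235.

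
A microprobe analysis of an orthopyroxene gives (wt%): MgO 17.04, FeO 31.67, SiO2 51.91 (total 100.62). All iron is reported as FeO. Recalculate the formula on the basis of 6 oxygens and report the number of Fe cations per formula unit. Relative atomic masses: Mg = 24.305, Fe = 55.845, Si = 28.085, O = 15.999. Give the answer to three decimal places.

17.04 wt% MgO ÷ 40.304 g/mol = 0.42279 mol, giving 0.42279 Mg and 0.42279 O.
31.67 wt% FeO ÷ 71.844 g/mol = 0.44082 mol, giving 0.44082 Fe and 0.44082 O.
51.91 wt% SiO2 ÷ 60.083 g/mol = 0.86397 mol, giving 0.86397 Si and 1.72794 O.
Oxygen sums to 2.59155; scaling by 6/2.59155 = 2.31522 puts the formula on 6 O.
Fe: 0.44082 × 2.31522 = 1.021 atoms per formula unit.

1.021 Fe apfu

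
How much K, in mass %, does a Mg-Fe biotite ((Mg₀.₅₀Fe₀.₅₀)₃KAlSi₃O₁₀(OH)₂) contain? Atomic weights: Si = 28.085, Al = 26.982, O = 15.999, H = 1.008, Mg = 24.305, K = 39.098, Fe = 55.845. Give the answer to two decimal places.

Formula mass = 1.50*24.305 + 1.50*55.845 + 1*39.098 + 1*26.982 + 3*28.085 + 12*15.999 + 2*1.008 = 464.564 g/mol, of which 39.098 g is K.
So K makes up 39.098/464.564 = 0.0842 of the mass, i.e. 8.42%.

8.42 mass %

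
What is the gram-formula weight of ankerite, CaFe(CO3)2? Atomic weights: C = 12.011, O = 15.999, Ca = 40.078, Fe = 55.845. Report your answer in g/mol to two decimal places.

215.94 g/mol

The formula mass is the sum 1(40.078) + 1(55.845) + 2(12.011) + 6(15.999).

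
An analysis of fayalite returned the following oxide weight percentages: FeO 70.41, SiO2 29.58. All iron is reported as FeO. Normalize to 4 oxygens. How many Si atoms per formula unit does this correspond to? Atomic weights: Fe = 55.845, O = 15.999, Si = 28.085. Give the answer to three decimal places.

1.002 Si apfu

FeO: 70.41/71.844 = 0.98004 mol → 0.98004 mol Fe, 0.98004 mol O.
SiO2: 29.58/60.083 = 0.49232 mol → 0.49232 mol Si, 0.98464 mol O.
Total oxygen = 1.96468 mol. Normalization factor = 4/1.96468 = 2.03595.
Si per 4 O = 0.49232 × 2.03595 = 1.002.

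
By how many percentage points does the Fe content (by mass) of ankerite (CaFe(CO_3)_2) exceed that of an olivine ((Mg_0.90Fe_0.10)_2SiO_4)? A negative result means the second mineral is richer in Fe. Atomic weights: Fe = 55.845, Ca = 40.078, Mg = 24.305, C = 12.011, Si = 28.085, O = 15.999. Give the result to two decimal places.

First mineral: 55.845 g Fe in 215.939 g formula = 25.86 wt% Fe.
Second mineral: 11.169 g Fe in 146.999 g formula = 7.60 wt% Fe.
25.86% − 7.60% gives a difference of 18.26 percentage points.

18.26 percentage points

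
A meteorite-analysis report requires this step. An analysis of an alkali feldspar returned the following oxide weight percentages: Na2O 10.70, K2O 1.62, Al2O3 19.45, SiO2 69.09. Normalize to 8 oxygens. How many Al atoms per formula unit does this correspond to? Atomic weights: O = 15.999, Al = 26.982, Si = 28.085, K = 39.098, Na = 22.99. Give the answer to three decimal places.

0.997 Al apfu

10.70 wt% Na2O ÷ 61.979 g/mol = 0.17264 mol, giving 0.34528 Na and 0.17264 O.
1.62 wt% K2O ÷ 94.195 g/mol = 0.01720 mol, giving 0.03440 K and 0.01720 O.
19.45 wt% Al2O3 ÷ 101.961 g/mol = 0.19076 mol, giving 0.38152 Al and 0.57228 O.
69.09 wt% SiO2 ÷ 60.083 g/mol = 1.14991 mol, giving 1.14991 Si and 2.29982 O.
Oxygen sums to 3.06194; scaling by 8/3.06194 = 2.61272 puts the formula on 8 O.
Al: 0.38152 × 2.61272 = 0.997 atoms per formula unit.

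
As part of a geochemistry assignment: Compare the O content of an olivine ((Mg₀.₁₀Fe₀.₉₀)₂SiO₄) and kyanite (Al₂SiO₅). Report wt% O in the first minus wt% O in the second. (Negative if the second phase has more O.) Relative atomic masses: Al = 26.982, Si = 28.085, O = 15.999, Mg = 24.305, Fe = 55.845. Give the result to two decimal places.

-16.96 percentage points

First mineral: 63.996 g O in 197.463 g formula = 32.41 wt% O.
Second mineral: 79.995 g O in 162.044 g formula = 49.37 wt% O.
32.41% − 49.37% gives a difference of -16.96 percentage points.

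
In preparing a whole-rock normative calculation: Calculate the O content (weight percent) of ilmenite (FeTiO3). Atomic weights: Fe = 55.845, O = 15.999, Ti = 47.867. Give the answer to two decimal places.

M(FeTiO3) = 151.709 g/mol.
O contributes 3 × 15.999 = 47.997 g per mole.
47.997/151.709 = 0.3164 → 31.64%.

31.64 weight percent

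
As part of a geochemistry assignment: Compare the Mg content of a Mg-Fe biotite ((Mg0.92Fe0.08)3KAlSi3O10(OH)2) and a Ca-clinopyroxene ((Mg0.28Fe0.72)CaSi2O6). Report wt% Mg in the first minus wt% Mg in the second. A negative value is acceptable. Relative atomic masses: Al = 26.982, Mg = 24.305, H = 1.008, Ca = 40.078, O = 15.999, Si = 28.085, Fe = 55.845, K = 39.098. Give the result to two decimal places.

First mineral: 67.082 g Mg in 424.824 g formula = 15.79 wt% Mg.
Second mineral: 6.805 g Mg in 239.256 g formula = 2.84 wt% Mg.
15.79% − 2.84% gives a difference of 12.95 percentage points.

12.95 percentage points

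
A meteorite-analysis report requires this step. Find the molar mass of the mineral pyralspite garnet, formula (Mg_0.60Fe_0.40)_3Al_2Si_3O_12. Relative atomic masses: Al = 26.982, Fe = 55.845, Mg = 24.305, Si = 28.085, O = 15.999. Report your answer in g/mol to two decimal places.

440.97 g/mol

M = 1.80·24.305 + 1.20·55.845 + 2·26.982 + 3·28.085 + 12·15.999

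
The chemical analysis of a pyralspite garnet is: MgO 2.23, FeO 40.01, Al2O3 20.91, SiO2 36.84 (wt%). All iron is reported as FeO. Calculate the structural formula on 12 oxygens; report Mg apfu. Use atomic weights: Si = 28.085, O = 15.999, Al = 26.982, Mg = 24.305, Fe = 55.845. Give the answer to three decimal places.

2.23 wt% MgO ÷ 40.304 g/mol = 0.05533 mol, giving 0.05533 Mg and 0.05533 O.
40.01 wt% FeO ÷ 71.844 g/mol = 0.55690 mol, giving 0.55690 Fe and 0.55690 O.
20.91 wt% Al2O3 ÷ 101.961 g/mol = 0.20508 mol, giving 0.41016 Al and 0.61524 O.
36.84 wt% SiO2 ÷ 60.083 g/mol = 0.61315 mol, giving 0.61315 Si and 1.22630 O.
Oxygen sums to 2.45377; scaling by 12/2.45377 = 4.89043 puts the formula on 12 O.
Mg: 0.05533 × 4.89043 = 0.271 atoms per formula unit.

0.271 Mg apfu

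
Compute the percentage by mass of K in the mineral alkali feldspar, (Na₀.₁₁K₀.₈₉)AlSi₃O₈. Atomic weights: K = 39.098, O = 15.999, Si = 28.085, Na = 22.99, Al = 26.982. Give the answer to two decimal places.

12.58 wt%

M((Na₀.₁₁K₀.₈₉)AlSi₃O₈) = 276.555 g/mol.
K contributes 0.89 × 39.098 = 34.797 g per mole.
34.797/276.555 = 0.1258 → 12.58%.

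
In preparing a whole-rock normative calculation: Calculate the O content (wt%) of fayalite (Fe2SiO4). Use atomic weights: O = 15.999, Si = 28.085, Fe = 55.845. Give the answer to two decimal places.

31.41 wt%

Formula mass = 2×55.845 + 1×28.085 + 4×15.999 = 203.771 g/mol, of which 63.996 g is O.
So O makes up 63.996/203.771 = 0.3141 of the mass, i.e. 31.41%.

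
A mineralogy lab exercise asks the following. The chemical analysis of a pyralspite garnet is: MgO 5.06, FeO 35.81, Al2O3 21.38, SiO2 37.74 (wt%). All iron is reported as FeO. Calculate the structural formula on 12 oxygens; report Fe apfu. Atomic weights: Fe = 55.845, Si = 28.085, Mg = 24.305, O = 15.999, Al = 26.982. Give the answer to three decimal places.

2.384 Fe apfu

MgO: 5.06/40.304 = 0.12555 mol → 0.12555 mol Mg, 0.12555 mol O.
FeO: 35.81/71.844 = 0.49844 mol → 0.49844 mol Fe, 0.49844 mol O.
Al2O3: 21.38/101.961 = 0.20969 mol → 0.41938 mol Al, 0.62907 mol O.
SiO2: 37.74/60.083 = 0.62813 mol → 0.62813 mol Si, 1.25626 mol O.
Total oxygen = 2.50932 mol. Normalization factor = 12/2.50932 = 4.78217.
Fe per 12 O = 0.49844 × 4.78217 = 2.384.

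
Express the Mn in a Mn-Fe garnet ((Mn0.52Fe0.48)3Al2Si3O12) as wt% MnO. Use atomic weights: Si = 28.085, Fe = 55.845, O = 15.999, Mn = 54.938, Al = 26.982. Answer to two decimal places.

22.30 wt%

Formula mass = 496.327 g/mol.
1.56 Mn → 1.5600 mol MnO per formula unit; M(MnO) = 70.937, so MnO mass = 110.662 g.
110.662/496.327 × 100 = 22.30 wt%.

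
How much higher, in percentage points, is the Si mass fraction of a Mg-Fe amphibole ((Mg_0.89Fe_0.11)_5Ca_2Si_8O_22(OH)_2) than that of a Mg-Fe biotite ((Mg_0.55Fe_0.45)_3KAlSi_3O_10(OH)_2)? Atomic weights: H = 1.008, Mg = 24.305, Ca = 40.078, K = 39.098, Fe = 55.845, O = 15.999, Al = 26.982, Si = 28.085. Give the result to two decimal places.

8.76 percentage points

M((Mg_0.89Fe_0.11)_5Ca_2Si_8O_22(OH)_2) = 829.700 g/mol, so wt% Si = 224.680/829.700 × 100 = 27.08%.
M((Mg_0.55Fe_0.45)_3KAlSi_3O_10(OH)_2) = 459.833 g/mol, so wt% Si = 84.255/459.833 × 100 = 18.32%.
27.08 − 18.32 = 8.76 pp.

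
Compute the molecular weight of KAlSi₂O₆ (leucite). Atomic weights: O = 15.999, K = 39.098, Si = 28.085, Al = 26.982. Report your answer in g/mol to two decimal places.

K: 1 × 39.098 = 39.0980
Al: 1 × 26.982 = 26.9820
Si: 2 × 28.085 = 56.1700
O: 6 × 15.999 = 95.9940
Summing the contributions gives the formula mass.

218.24 g/mol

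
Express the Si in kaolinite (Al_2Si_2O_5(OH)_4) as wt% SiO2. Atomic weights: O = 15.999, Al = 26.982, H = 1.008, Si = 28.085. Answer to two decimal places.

M(Al_2Si_2O_5(OH)_4) = 258.157 g/mol; M(SiO2) = 60.083 g/mol.
Moles SiO2 per formula unit = 2 Si ÷ 1 = 2.0000.
SiO2 fraction = (2.0000 × 60.083) / 258.157 = 120.166/258.157 = 0.4655.

46.55 wt%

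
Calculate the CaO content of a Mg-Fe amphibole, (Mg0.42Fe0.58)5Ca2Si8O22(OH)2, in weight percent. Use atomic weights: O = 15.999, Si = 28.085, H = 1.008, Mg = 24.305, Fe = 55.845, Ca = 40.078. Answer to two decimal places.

Formula mass = 903.819 g/mol.
2 Ca → 2.0000 mol CaO per formula unit; M(CaO) = 56.077, so CaO mass = 112.154 g.
112.154/903.819 × 100 = 12.41 wt%.

12.41 wt%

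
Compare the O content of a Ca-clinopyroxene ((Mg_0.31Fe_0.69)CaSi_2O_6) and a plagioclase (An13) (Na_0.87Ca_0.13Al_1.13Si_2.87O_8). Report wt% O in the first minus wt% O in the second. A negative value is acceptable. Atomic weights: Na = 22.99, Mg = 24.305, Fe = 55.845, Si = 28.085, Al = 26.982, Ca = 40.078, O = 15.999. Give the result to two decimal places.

-8.15 percentage points

First mineral: 95.994 g O in 238.310 g formula = 40.28 wt% O.
Second mineral: 127.992 g O in 264.297 g formula = 48.43 wt% O.
40.28% − 48.43% gives a difference of -8.15 percentage points.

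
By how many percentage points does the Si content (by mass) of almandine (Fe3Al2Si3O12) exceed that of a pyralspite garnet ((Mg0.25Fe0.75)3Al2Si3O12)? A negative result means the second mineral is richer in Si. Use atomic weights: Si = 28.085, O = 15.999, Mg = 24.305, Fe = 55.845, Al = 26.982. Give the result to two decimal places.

M(Fe3Al2Si3O12) = 497.742 g/mol, so wt% Si = 84.255/497.742 × 100 = 16.93%.
M((Mg0.25Fe0.75)3Al2Si3O12) = 474.087 g/mol, so wt% Si = 84.255/474.087 × 100 = 17.77%.
16.93 − 17.77 = -0.84 pp.

-0.84 percentage points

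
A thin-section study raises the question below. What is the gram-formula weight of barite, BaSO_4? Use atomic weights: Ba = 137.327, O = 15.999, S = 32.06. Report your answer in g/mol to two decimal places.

Ba: 1 × 137.327 = 137.3270
S: 1 × 32.06 = 32.0600
O: 4 × 15.999 = 63.9960
Summing the contributions gives the formula mass.

233.38 g/mol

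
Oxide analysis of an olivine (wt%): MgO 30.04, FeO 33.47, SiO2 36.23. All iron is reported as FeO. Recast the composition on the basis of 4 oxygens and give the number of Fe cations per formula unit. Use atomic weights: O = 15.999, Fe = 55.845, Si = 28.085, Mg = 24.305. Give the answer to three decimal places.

MgO (M=40.304): mol = 0.74534; Mg = 0.74534, O = 0.74534.
FeO (M=71.844): mol = 0.46587; Fe = 0.46587, O = 0.46587.
SiO2 (M=60.083): mol = 0.60300; Si = 0.60300, O = 1.20600.
ΣO = 2.41721; factor = 4/ΣO = 1.65480.
Fe apfu = 0.46587 × 1.65480 = 0.771.

0.771 Fe apfu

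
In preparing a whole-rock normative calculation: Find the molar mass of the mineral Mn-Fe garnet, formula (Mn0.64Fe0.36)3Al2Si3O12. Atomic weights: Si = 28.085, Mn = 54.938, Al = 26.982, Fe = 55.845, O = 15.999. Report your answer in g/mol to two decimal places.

496.00 g/mol

Mn: 1.92 × 54.938 = 105.4810
Fe: 1.08 × 55.845 = 60.3126
Al: 2 × 26.982 = 53.9640
Si: 3 × 28.085 = 84.2550
O: 12 × 15.999 = 191.9880
Summing the contributions gives the formula mass.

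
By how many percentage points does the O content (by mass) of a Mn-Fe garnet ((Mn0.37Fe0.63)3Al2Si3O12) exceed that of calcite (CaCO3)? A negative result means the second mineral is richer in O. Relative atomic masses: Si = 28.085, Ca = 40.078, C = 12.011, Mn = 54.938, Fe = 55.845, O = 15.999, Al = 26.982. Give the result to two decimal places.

-9.31 percentage points

O in (Mn0.37Fe0.63)3Al2Si3O12: molar mass 496.735 g/mol; 12×15.999 = 191.988 g → 38.65 wt%.
O in CaCO3: molar mass 100.086 g/mol; 3×15.999 = 47.997 g → 47.96 wt%.
Difference = 38.65 − 47.96 = -9.31 percentage points.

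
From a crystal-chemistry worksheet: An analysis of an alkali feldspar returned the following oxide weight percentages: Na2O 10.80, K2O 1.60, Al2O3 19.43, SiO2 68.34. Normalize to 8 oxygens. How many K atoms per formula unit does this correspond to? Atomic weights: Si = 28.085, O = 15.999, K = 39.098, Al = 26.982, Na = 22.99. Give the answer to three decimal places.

Na2O: 10.80/61.979 = 0.17425 mol → 0.34850 mol Na, 0.17425 mol O.
K2O: 1.60/94.195 = 0.01699 mol → 0.03398 mol K, 0.01699 mol O.
Al2O3: 19.43/101.961 = 0.19056 mol → 0.38112 mol Al, 0.57168 mol O.
SiO2: 68.34/60.083 = 1.13743 mol → 1.13743 mol Si, 2.27486 mol O.
Total oxygen = 3.03778 mol. Normalization factor = 8/3.03778 = 2.63350.
K per 8 O = 0.03398 × 2.63350 = 0.089.

0.089 K apfu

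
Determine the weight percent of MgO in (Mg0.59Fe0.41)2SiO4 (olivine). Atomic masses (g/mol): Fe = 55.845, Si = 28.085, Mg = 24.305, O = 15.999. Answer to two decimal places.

Molar mass of (Mg0.59Fe0.41)2SiO4 = 1.18×24.305 + 0.82×55.845 + 1×28.085 + 4×15.999 = 166.554 g/mol.
Each formula unit contains 1.18 Mg, equivalent to 1.18/1 = 1.1800 mol MgO.
M(MgO) = 1×24.305 + 1×15.999 = 40.304 g/mol.
Mass of MgO per formula unit = 1.1800 × 40.304 = 47.559 g.
MgO wt% = 47.559 / 166.554 × 100 = 28.55%.

28.55 wt%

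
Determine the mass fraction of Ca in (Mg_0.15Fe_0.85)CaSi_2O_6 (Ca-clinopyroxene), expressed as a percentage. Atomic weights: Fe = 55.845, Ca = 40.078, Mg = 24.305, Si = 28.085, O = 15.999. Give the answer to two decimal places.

Formula mass = 0.15*24.305 + 0.85*55.845 + 1*40.078 + 2*28.085 + 6*15.999 = 243.356 g/mol, of which 40.078 g is Ca.
So Ca makes up 40.078/243.356 = 0.1647 of the mass, i.e. 16.47%.

16.47 wt%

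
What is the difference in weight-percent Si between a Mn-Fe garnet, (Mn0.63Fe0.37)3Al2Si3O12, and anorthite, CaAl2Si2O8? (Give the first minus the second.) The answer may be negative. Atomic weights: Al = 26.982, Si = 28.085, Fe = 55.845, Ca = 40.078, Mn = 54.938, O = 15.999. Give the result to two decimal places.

M((Mn0.63Fe0.37)3Al2Si3O12) = 496.028 g/mol, so wt% Si = 84.255/496.028 × 100 = 16.99%.
M(CaAl2Si2O8) = 278.204 g/mol, so wt% Si = 56.170/278.204 × 100 = 20.19%.
16.99 − 20.19 = -3.20 pp.

-3.20 percentage points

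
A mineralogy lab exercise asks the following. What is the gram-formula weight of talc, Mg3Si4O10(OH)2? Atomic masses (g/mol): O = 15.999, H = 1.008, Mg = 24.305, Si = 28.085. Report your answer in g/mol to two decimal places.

379.26 g/mol

M = 3·24.305 + 4·28.085 + 12·15.999 + 2·1.008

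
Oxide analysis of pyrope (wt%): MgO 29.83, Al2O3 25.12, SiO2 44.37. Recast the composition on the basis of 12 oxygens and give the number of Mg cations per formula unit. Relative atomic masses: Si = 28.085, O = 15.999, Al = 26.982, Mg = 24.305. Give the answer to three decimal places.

29.83 wt% MgO ÷ 40.304 g/mol = 0.74013 mol, giving 0.74013 Mg and 0.74013 O.
25.12 wt% Al2O3 ÷ 101.961 g/mol = 0.24637 mol, giving 0.49274 Al and 0.73911 O.
44.37 wt% SiO2 ÷ 60.083 g/mol = 0.73848 mol, giving 0.73848 Si and 1.47696 O.
Oxygen sums to 2.95620; scaling by 12/2.95620 = 4.05927 puts the formula on 12 O.
Mg: 0.74013 × 4.05927 = 3.004 atoms per formula unit.

3.004 Mg apfu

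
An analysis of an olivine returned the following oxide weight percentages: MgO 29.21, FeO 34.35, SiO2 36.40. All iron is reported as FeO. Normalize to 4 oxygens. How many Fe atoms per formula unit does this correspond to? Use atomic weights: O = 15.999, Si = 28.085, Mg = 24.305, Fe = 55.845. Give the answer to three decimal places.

0.792 Fe apfu

MgO (M=40.304): mol = 0.72474; Mg = 0.72474, O = 0.72474.
FeO (M=71.844): mol = 0.47812; Fe = 0.47812, O = 0.47812.
SiO2 (M=60.083): mol = 0.60583; Si = 0.60583, O = 1.21166.
ΣO = 2.41452; factor = 4/ΣO = 1.65664.
Fe apfu = 0.47812 × 1.65664 = 0.792.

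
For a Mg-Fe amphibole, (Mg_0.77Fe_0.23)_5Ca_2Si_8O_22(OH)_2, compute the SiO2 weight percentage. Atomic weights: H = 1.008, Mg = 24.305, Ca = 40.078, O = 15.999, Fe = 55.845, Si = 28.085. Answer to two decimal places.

M((Mg_0.77Fe_0.23)_5Ca_2Si_8O_22(OH)_2) = 848.624 g/mol; M(SiO2) = 60.083 g/mol.
Moles SiO2 per formula unit = 8 Si ÷ 1 = 8.0000.
SiO2 fraction = (8.0000 × 60.083) / 848.624 = 480.664/848.624 = 0.5664.

56.64 wt%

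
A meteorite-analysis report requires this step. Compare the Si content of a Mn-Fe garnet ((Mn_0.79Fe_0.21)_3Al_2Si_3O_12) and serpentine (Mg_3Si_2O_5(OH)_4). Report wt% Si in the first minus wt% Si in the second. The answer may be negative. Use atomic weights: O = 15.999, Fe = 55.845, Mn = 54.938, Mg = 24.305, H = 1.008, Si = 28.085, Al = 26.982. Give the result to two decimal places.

-3.27 percentage points

First mineral: 84.255 g Si in 495.592 g formula = 17.00 wt% Si.
Second mineral: 56.170 g Si in 277.108 g formula = 20.27 wt% Si.
17.00% − 20.27% gives a difference of -3.27 percentage points.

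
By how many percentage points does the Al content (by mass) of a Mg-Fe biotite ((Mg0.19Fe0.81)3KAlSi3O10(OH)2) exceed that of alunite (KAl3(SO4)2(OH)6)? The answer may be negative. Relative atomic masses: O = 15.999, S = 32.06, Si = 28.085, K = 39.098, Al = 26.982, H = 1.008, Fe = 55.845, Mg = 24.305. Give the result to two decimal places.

-14.08 percentage points

First mineral: 26.982 g Al in 493.896 g formula = 5.46 wt% Al.
Second mineral: 80.946 g Al in 414.198 g formula = 19.54 wt% Al.
5.46% − 19.54% gives a difference of -14.08 percentage points.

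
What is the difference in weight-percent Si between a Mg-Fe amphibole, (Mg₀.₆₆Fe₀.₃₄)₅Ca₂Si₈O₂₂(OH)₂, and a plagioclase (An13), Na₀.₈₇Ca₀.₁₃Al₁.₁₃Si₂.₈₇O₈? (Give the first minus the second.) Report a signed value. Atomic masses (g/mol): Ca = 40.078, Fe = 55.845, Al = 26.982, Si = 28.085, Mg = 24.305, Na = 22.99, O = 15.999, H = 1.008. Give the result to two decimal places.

-4.55 percentage points

Si in (Mg₀.₆₆Fe₀.₃₄)₅Ca₂Si₈O₂₂(OH)₂: molar mass 865.971 g/mol; 8×28.085 = 224.680 g → 25.95 wt%.
Si in Na₀.₈₇Ca₀.₁₃Al₁.₁₃Si₂.₈₇O₈: molar mass 264.297 g/mol; 2.87×28.085 = 80.604 g → 30.50 wt%.
Difference = 25.95 − 30.50 = -4.55 percentage points.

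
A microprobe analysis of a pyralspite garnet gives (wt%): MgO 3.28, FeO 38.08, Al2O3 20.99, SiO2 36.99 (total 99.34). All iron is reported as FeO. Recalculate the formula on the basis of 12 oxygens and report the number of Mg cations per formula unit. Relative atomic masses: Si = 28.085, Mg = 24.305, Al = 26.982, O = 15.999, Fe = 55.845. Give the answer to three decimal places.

MgO: 3.28/40.304 = 0.08138 mol → 0.08138 mol Mg, 0.08138 mol O.
FeO: 38.08/71.844 = 0.53004 mol → 0.53004 mol Fe, 0.53004 mol O.
Al2O3: 20.99/101.961 = 0.20586 mol → 0.41172 mol Al, 0.61758 mol O.
SiO2: 36.99/60.083 = 0.61565 mol → 0.61565 mol Si, 1.23130 mol O.
Total oxygen = 2.46030 mol. Normalization factor = 12/2.46030 = 4.87745.
Mg per 12 O = 0.08138 × 4.87745 = 0.397.

0.397 Mg apfu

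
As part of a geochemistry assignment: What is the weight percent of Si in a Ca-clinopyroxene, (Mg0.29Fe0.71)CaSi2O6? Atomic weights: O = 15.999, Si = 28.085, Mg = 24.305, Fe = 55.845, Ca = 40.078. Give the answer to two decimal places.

23.51 mass %

Molar mass of (Mg0.29Fe0.71)CaSi2O6: 0.29×24.305 + 0.71×55.845 + 1×40.078 + 2×28.085 + 6×15.999 = 238.940 g/mol.
Mass of Si per formula unit: 2 × 28.085 = 56.170 g.
Weight fraction Si = 56.170 / 238.940 = 0.2351.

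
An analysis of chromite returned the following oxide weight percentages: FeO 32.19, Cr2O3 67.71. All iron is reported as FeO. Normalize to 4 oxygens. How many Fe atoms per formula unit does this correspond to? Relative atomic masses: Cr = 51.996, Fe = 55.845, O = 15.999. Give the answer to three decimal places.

1.004 Fe apfu

FeO: 32.19/71.844 = 0.44805 mol → 0.44805 mol Fe, 0.44805 mol O.
Cr2O3: 67.71/151.989 = 0.44549 mol → 0.89098 mol Cr, 1.33647 mol O.
Total oxygen = 1.78452 mol. Normalization factor = 4/1.78452 = 2.24150.
Fe per 4 O = 0.44805 × 2.24150 = 1.004.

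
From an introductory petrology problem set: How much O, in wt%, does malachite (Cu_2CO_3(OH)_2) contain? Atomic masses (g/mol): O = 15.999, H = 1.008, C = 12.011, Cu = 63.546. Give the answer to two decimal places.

36.18 wt%

M(Cu_2CO_3(OH)_2) = 221.114 g/mol.
O contributes 5 × 15.999 = 79.995 g per mole.
79.995/221.114 = 0.3618 → 36.18%.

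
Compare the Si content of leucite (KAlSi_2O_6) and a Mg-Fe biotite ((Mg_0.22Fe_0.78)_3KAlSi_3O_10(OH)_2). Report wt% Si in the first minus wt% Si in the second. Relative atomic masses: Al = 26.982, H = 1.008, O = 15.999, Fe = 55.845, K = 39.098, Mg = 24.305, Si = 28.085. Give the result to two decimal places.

8.58 percentage points

First mineral: 56.170 g Si in 218.244 g formula = 25.74 wt% Si.
Second mineral: 84.255 g Si in 491.058 g formula = 17.16 wt% Si.
25.74% − 17.16% gives a difference of 8.58 percentage points.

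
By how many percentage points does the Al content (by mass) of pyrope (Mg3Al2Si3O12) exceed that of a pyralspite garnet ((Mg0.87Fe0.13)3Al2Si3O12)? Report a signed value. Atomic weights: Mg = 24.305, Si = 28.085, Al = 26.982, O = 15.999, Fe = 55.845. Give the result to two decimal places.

Al in Mg3Al2Si3O12: molar mass 403.122 g/mol; 2×26.982 = 53.964 g → 13.39 wt%.
Al in (Mg0.87Fe0.13)3Al2Si3O12: molar mass 415.423 g/mol; 2×26.982 = 53.964 g → 12.99 wt%.
Difference = 13.39 − 12.99 = 0.40 percentage points.

0.40 percentage points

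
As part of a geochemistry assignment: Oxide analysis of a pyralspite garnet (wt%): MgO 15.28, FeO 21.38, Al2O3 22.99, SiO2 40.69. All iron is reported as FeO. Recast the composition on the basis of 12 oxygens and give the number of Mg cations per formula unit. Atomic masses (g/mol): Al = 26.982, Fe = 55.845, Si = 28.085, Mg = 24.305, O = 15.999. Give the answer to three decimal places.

1.680 Mg apfu

MgO (M=40.304): mol = 0.37912; Mg = 0.37912, O = 0.37912.
FeO (M=71.844): mol = 0.29759; Fe = 0.29759, O = 0.29759.
Al2O3 (M=101.961): mol = 0.22548; Al = 0.45096, O = 0.67644.
SiO2 (M=60.083): mol = 0.67723; Si = 0.67723, O = 1.35446.
ΣO = 2.70761; factor = 12/ΣO = 4.43195.
Mg apfu = 0.37912 × 4.43195 = 1.680.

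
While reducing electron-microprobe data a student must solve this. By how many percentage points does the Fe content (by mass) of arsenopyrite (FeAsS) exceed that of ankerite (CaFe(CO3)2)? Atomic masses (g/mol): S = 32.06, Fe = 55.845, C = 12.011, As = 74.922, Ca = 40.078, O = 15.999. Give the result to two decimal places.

8.44 percentage points

M(FeAsS) = 162.827 g/mol, so wt% Fe = 55.845/162.827 × 100 = 34.30%.
M(CaFe(CO3)2) = 215.939 g/mol, so wt% Fe = 55.845/215.939 × 100 = 25.86%.
34.30 − 25.86 = 8.44 pp.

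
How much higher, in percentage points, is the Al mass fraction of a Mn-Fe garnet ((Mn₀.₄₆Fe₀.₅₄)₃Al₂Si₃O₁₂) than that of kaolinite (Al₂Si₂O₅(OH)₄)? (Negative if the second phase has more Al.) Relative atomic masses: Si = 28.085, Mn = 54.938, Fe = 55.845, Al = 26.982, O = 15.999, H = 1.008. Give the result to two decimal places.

-10.03 percentage points

Al in (Mn₀.₄₆Fe₀.₅₄)₃Al₂Si₃O₁₂: molar mass 496.490 g/mol; 2×26.982 = 53.964 g → 10.87 wt%.
Al in Al₂Si₂O₅(OH)₄: molar mass 258.157 g/mol; 2×26.982 = 53.964 g → 20.90 wt%.
Difference = 10.87 − 20.90 = -10.03 percentage points.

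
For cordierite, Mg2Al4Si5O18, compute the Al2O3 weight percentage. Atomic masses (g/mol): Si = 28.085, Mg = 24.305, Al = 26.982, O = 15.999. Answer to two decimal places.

34.86 wt%

M(Mg2Al4Si5O18) = 584.945 g/mol; M(Al2O3) = 101.961 g/mol.
Moles Al2O3 per formula unit = 4 Al ÷ 2 = 2.0000.
Al2O3 fraction = (2.0000 × 101.961) / 584.945 = 203.922/584.945 = 0.3486.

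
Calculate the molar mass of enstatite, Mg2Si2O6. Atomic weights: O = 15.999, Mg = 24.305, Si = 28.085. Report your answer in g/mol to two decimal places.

200.77 g/mol

The formula mass is the sum 2(24.305) + 2(28.085) + 6(15.999).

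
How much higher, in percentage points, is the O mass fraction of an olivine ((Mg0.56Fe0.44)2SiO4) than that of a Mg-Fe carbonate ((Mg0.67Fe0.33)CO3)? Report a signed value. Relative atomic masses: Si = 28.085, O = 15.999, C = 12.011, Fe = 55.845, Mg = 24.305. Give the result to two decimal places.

First mineral: 63.996 g O in 168.446 g formula = 37.99 wt% O.
Second mineral: 47.997 g O in 94.721 g formula = 50.67 wt% O.
37.99% − 50.67% gives a difference of -12.68 percentage points.

-12.68 percentage points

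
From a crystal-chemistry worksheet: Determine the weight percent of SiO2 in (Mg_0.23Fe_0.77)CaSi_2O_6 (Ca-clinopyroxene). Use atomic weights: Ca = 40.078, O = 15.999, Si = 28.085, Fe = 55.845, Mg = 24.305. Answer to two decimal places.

49.90 wt%

Molar mass of (Mg_0.23Fe_0.77)CaSi_2O_6 = 0.23·24.305 + 0.77·55.845 + 1·40.078 + 2·28.085 + 6·15.999 = 240.833 g/mol.
Each formula unit contains 2 Si, equivalent to 2/1 = 2.0000 mol SiO2.
M(SiO2) = 1×28.085 + 2×15.999 = 60.083 g/mol.
Mass of SiO2 per formula unit = 2.0000 × 60.083 = 120.166 g.
SiO2 wt% = 120.166 / 240.833 × 100 = 49.90%.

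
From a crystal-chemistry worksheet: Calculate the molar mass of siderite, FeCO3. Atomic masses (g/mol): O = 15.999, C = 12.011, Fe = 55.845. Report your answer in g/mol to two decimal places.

Fe: 1 × 55.845 = 55.8450
C: 1 × 12.011 = 12.0110
O: 3 × 15.999 = 47.9970
Summing the contributions gives the formula mass.

115.85 g/mol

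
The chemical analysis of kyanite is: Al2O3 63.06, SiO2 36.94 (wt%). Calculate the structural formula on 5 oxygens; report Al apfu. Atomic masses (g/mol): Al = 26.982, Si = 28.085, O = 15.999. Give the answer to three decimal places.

2.005 Al apfu

Al2O3 (M=101.961): mol = 0.61847; Al = 1.23694, O = 1.85541.
SiO2 (M=60.083): mol = 0.61482; Si = 0.61482, O = 1.22964.
ΣO = 3.08505; factor = 5/ΣO = 1.62072.
Al apfu = 1.23694 × 1.62072 = 2.005.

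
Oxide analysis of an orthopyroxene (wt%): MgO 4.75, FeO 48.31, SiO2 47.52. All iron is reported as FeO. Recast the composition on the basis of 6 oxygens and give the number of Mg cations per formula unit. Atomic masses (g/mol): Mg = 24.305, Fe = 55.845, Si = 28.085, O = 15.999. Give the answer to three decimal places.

0.298 Mg apfu

MgO: 4.75/40.304 = 0.11785 mol → 0.11785 mol Mg, 0.11785 mol O.
FeO: 48.31/71.844 = 0.67243 mol → 0.67243 mol Fe, 0.67243 mol O.
SiO2: 47.52/60.083 = 0.79091 mol → 0.79091 mol Si, 1.58182 mol O.
Total oxygen = 2.37210 mol. Normalization factor = 6/2.37210 = 2.52940.
Mg per 6 O = 0.11785 × 2.52940 = 0.298.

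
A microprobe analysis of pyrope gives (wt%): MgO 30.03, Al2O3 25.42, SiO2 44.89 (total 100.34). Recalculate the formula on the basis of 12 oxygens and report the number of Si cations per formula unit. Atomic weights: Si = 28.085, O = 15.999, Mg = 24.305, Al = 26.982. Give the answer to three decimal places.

3.001 Si apfu

MgO (M=40.304): mol = 0.74509; Mg = 0.74509, O = 0.74509.
Al2O3 (M=101.961): mol = 0.24931; Al = 0.49862, O = 0.74793.
SiO2 (M=60.083): mol = 0.74713; Si = 0.74713, O = 1.49426.
ΣO = 2.98728; factor = 12/ΣO = 4.01703.
Si apfu = 0.74713 × 4.01703 = 3.001.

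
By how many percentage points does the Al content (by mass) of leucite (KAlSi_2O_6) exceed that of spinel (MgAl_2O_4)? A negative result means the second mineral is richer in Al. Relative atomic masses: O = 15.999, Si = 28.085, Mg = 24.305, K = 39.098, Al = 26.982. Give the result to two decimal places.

-25.57 percentage points

First mineral: 26.982 g Al in 218.244 g formula = 12.36 wt% Al.
Second mineral: 53.964 g Al in 142.265 g formula = 37.93 wt% Al.
12.36% − 37.93% gives a difference of -25.57 percentage points.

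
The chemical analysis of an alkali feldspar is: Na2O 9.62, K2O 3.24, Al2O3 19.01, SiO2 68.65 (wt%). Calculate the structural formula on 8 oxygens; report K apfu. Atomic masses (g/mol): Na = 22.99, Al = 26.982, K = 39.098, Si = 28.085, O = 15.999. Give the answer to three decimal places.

0.181 K apfu

Na2O: 9.62/61.979 = 0.15521 mol → 0.31042 mol Na, 0.15521 mol O.
K2O: 3.24/94.195 = 0.03440 mol → 0.06880 mol K, 0.03440 mol O.
Al2O3: 19.01/101.961 = 0.18644 mol → 0.37288 mol Al, 0.55932 mol O.
SiO2: 68.65/60.083 = 1.14259 mol → 1.14259 mol Si, 2.28518 mol O.
Total oxygen = 3.03411 mol. Normalization factor = 8/3.03411 = 2.63669.
K per 8 O = 0.06880 × 2.63669 = 0.181.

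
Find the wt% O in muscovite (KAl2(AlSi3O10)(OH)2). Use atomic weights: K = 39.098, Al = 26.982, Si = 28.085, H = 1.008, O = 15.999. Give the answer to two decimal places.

48.20 mass %

Molar mass of KAl2(AlSi3O10)(OH)2: 1*39.098 + 3*26.982 + 3*28.085 + 12*15.999 + 2*1.008 = 398.303 g/mol.
Mass of O per formula unit: 12 × 15.999 = 191.988 g.
Weight fraction O = 191.988 / 398.303 = 0.4820.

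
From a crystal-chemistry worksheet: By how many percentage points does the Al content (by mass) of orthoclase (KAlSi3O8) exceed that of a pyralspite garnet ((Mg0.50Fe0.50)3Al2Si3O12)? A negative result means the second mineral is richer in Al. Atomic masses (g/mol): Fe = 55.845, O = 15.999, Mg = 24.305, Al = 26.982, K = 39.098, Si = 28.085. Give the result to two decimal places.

First mineral: 26.982 g Al in 278.327 g formula = 9.69 wt% Al.
Second mineral: 53.964 g Al in 450.432 g formula = 11.98 wt% Al.
9.69% − 11.98% gives a difference of -2.29 percentage points.

-2.29 percentage points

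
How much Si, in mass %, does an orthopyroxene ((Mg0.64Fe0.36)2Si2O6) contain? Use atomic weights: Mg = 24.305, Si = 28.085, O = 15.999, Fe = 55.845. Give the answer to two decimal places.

25.13 mass %

M((Mg0.64Fe0.36)2Si2O6) = 223.483 g/mol.
Si contributes 2 × 28.085 = 56.170 g per mole.
56.170/223.483 = 0.2513 → 25.13%.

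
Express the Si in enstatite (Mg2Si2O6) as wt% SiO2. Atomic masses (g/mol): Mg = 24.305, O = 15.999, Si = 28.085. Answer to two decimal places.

59.85 wt%

Formula mass = 200.774 g/mol.
2 Si → 2.0000 mol SiO2 per formula unit; M(SiO2) = 60.083, so SiO2 mass = 120.166 g.
120.166/200.774 × 100 = 59.85 wt%.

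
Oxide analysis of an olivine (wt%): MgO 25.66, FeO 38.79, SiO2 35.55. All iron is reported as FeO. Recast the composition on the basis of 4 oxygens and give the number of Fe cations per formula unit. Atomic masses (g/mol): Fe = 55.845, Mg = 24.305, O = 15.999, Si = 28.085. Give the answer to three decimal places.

0.915 Fe apfu

MgO (M=40.304): mol = 0.63666; Mg = 0.63666, O = 0.63666.
FeO (M=71.844): mol = 0.53992; Fe = 0.53992, O = 0.53992.
SiO2 (M=60.083): mol = 0.59168; Si = 0.59168, O = 1.18336.
ΣO = 2.35994; factor = 4/ΣO = 1.69496.
Fe apfu = 0.53992 × 1.69496 = 0.915.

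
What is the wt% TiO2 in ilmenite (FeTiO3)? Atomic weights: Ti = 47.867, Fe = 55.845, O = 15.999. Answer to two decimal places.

M(FeTiO3) = 151.709 g/mol; M(TiO2) = 79.865 g/mol.
Moles TiO2 per formula unit = 1 Ti ÷ 1 = 1.0000.
TiO2 fraction = (1.0000 × 79.865) / 151.709 = 79.865/151.709 = 0.5264.

52.64 wt%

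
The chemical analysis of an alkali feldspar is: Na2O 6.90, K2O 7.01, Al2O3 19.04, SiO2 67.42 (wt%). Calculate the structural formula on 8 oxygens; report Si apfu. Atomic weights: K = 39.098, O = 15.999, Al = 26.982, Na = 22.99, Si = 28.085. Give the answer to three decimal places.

3.002 Si apfu

6.90 wt% Na2O ÷ 61.979 g/mol = 0.11133 mol, giving 0.22266 Na and 0.11133 O.
7.01 wt% K2O ÷ 94.195 g/mol = 0.07442 mol, giving 0.14884 K and 0.07442 O.
19.04 wt% Al2O3 ÷ 101.961 g/mol = 0.18674 mol, giving 0.37348 Al and 0.56022 O.
67.42 wt% SiO2 ÷ 60.083 g/mol = 1.12211 mol, giving 1.12211 Si and 2.24422 O.
Oxygen sums to 2.99019; scaling by 8/2.99019 = 2.67542 puts the formula on 8 O.
Si: 1.12211 × 2.67542 = 3.002 atoms per formula unit.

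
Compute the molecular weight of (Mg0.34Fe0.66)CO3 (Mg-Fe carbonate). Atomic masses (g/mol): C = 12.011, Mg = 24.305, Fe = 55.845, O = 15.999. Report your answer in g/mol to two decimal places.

105.13 g/mol

M = 0.34·24.305 + 0.66·55.845 + 1·12.011 + 3·15.999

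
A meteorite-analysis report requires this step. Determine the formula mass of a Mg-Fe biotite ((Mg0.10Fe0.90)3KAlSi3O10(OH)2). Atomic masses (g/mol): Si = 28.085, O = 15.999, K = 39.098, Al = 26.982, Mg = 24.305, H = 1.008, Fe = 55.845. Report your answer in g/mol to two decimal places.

M = 0.30×24.305 + 2.70×55.845 + 1×39.098 + 1×26.982 + 3×28.085 + 12×15.999 + 2×1.008

502.41 g/mol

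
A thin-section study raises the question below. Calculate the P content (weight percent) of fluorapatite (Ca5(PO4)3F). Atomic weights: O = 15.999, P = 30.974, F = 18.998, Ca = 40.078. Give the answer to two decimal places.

18.43 weight percent

Formula mass = 5×40.078 + 3×30.974 + 12×15.999 + 1×18.998 = 504.298 g/mol, of which 92.922 g is P.
So P makes up 92.922/504.298 = 0.1843 of the mass, i.e. 18.43%.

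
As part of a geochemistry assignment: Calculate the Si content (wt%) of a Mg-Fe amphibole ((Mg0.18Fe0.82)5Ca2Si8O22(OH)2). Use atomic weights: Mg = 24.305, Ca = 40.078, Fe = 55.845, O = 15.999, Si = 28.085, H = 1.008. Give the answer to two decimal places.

23.86 wt%

Molar mass of (Mg0.18Fe0.82)5Ca2Si8O22(OH)2: 0.90*24.305 + 4.10*55.845 + 2*40.078 + 8*28.085 + 24*15.999 + 2*1.008 = 941.667 g/mol.
Mass of Si per formula unit: 8 × 28.085 = 224.680 g.
Weight fraction Si = 224.680 / 941.667 = 0.2386.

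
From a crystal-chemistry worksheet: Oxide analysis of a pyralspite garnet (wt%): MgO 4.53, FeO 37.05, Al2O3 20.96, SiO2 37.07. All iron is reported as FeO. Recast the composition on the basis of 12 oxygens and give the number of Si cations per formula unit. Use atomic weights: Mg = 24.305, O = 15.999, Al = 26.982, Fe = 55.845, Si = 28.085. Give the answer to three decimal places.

MgO: 4.53/40.304 = 0.11240 mol → 0.11240 mol Mg, 0.11240 mol O.
FeO: 37.05/71.844 = 0.51570 mol → 0.51570 mol Fe, 0.51570 mol O.
Al2O3: 20.96/101.961 = 0.20557 mol → 0.41114 mol Al, 0.61671 mol O.
SiO2: 37.07/60.083 = 0.61698 mol → 0.61698 mol Si, 1.23396 mol O.
Total oxygen = 2.47877 mol. Normalization factor = 12/2.47877 = 4.84111.
Si per 12 O = 0.61698 × 4.84111 = 2.987.

2.987 Si apfu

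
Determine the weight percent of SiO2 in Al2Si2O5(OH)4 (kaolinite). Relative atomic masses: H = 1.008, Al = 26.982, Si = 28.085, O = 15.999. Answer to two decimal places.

46.55 wt%

M(Al2Si2O5(OH)4) = 258.157 g/mol; M(SiO2) = 60.083 g/mol.
Moles SiO2 per formula unit = 2 Si ÷ 1 = 2.0000.
SiO2 fraction = (2.0000 × 60.083) / 258.157 = 120.166/258.157 = 0.4655.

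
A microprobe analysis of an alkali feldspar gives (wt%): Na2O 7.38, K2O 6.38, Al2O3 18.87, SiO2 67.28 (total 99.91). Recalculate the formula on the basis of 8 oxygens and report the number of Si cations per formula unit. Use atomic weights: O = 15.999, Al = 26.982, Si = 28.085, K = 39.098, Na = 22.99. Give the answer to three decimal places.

3.005 Si apfu

7.38 wt% Na2O ÷ 61.979 g/mol = 0.11907 mol, giving 0.23814 Na and 0.11907 O.
6.38 wt% K2O ÷ 94.195 g/mol = 0.06773 mol, giving 0.13546 K and 0.06773 O.
18.87 wt% Al2O3 ÷ 101.961 g/mol = 0.18507 mol, giving 0.37014 Al and 0.55521 O.
67.28 wt% SiO2 ÷ 60.083 g/mol = 1.11978 mol, giving 1.11978 Si and 2.23956 O.
Oxygen sums to 2.98157; scaling by 8/2.98157 = 2.68315 puts the formula on 8 O.
Si: 1.11978 × 2.68315 = 3.005 atoms per formula unit.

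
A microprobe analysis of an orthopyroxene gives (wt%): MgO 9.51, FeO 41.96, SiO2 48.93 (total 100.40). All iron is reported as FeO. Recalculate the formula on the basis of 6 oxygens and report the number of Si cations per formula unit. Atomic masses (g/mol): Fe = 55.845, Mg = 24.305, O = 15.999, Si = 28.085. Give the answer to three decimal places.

1.995 Si apfu

9.51 wt% MgO ÷ 40.304 g/mol = 0.23596 mol, giving 0.23596 Mg and 0.23596 O.
41.96 wt% FeO ÷ 71.844 g/mol = 0.58404 mol, giving 0.58404 Fe and 0.58404 O.
48.93 wt% SiO2 ÷ 60.083 g/mol = 0.81437 mol, giving 0.81437 Si and 1.62874 O.
Oxygen sums to 2.44874; scaling by 6/2.44874 = 2.45024 puts the formula on 6 O.
Si: 0.81437 × 2.45024 = 1.995 atoms per formula unit.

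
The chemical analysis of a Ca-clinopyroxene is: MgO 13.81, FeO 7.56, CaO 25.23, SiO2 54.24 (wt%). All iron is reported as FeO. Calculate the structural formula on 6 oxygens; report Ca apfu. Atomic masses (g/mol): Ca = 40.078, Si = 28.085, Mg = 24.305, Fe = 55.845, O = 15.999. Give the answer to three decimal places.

0.999 Ca apfu

13.81 wt% MgO ÷ 40.304 g/mol = 0.34265 mol, giving 0.34265 Mg and 0.34265 O.
7.56 wt% FeO ÷ 71.844 g/mol = 0.10523 mol, giving 0.10523 Fe and 0.10523 O.
25.23 wt% CaO ÷ 56.077 g/mol = 0.44992 mol, giving 0.44992 Ca and 0.44992 O.
54.24 wt% SiO2 ÷ 60.083 g/mol = 0.90275 mol, giving 0.90275 Si and 1.80550 O.
Oxygen sums to 2.70330; scaling by 6/2.70330 = 2.21951 puts the formula on 6 O.
Ca: 0.44992 × 2.21951 = 0.999 atoms per formula unit.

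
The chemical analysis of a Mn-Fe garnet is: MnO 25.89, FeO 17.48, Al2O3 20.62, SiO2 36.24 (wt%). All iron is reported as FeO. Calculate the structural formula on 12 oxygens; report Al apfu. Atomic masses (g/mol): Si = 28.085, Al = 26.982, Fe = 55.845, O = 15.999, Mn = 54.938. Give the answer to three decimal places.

MnO: 25.89/70.937 = 0.36497 mol → 0.36497 mol Mn, 0.36497 mol O.
FeO: 17.48/71.844 = 0.24330 mol → 0.24330 mol Fe, 0.24330 mol O.
Al2O3: 20.62/101.961 = 0.20223 mol → 0.40446 mol Al, 0.60669 mol O.
SiO2: 36.24/60.083 = 0.60317 mol → 0.60317 mol Si, 1.20634 mol O.
Total oxygen = 2.42130 mol. Normalization factor = 12/2.42130 = 4.95602.
Al per 12 O = 0.40446 × 4.95602 = 2.005.

2.005 Al apfu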